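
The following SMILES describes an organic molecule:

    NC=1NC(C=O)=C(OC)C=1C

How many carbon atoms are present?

Count every carbon token in the SMILES (each C, including those in ring-closure positions and inside branches).
Carbon count: 7.

7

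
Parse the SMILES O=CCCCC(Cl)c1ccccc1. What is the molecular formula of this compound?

C11H13ClO

Walk through each heavy atom and fill implicit hydrogens from standard valence (C 4, N 3, O 2, S 2, halogen 1); for lowercase aromatic atoms, an aromatic c carries 1 H when it has two neighbours and 0 H with three, and aromatic n carries 0 H:
  atom 1: O, bond orders sum to 2 (valence 2) → 0 H
  atom 2: C, bond orders sum to 3 (valence 4) → 1 H
  atom 3: C, bond orders sum to 2 (valence 4) → 2 H
  atom 4: C, bond orders sum to 2 (valence 4) → 2 H
  atom 5: C, bond orders sum to 2 (valence 4) → 2 H
  atom 6: C, bond orders sum to 3 (valence 4) → 1 H
  atom 7: Cl (halogen, monovalent) → 0 H
  atom 8: aromatic c, 3 neighbours → 0 H
  atom 9: aromatic c, 2 neighbours → 1 H
  atom 10: aromatic c, 2 neighbours → 1 H
  atom 11: aromatic c, 2 neighbours → 1 H
  atom 12: aromatic c, 2 neighbours → 1 H
  atom 13: aromatic c, 2 neighbours → 1 H
Totals → C:11, H:13, Cl:1, O:1.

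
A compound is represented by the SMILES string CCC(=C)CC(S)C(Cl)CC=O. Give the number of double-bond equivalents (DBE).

2

Degree of unsaturation = (number of rings) + (number of π bonds).
Ring closures in the SMILES: 0.
π bonds: 2 double bonds (each 1 DoU) → 2 DoU from unsaturation.
Total DoU = 0 + 2 = 2.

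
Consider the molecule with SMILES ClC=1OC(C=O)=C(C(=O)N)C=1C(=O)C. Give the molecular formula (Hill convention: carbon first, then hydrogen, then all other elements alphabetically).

Walk through each heavy atom and fill implicit hydrogens from standard valence (C 4, N 3, O 2, S 2, halogen 1):
  atom 1: Cl (halogen, monovalent) → 0 H
  atom 2: C, bond orders sum to 4 (valence 4) → 0 H
  atom 3: O, bond orders sum to 2 (valence 2) → 0 H
  atom 4: C, bond orders sum to 4 (valence 4) → 0 H
  atom 5: C, bond orders sum to 3 (valence 4) → 1 H
  atom 6: O, bond orders sum to 2 (valence 2) → 0 H
  atom 7: C, bond orders sum to 4 (valence 4) → 0 H
  atom 8: C, bond orders sum to 4 (valence 4) → 0 H
  atom 9: O, bond orders sum to 2 (valence 2) → 0 H
  atom 10: N, bond orders sum to 1 (valence 3) → 2 H
  atom 11: C, bond orders sum to 4 (valence 4) → 0 H
  atom 12: C, bond orders sum to 4 (valence 4) → 0 H
  atom 13: O, bond orders sum to 2 (valence 2) → 0 H
  atom 14: C, bond orders sum to 1 (valence 4) → 3 H
Totals → C:8, H:6, Cl:1, N:1, O:4.

C8H6ClNO4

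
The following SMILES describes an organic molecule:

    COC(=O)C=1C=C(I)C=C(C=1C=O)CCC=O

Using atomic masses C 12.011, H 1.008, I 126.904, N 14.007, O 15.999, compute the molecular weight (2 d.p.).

First, the molecular formula is C12H11IO4 (counting implicit H from valence).
  C: 12 × 12.011 = 144.132
  H: 11 × 1.008 = 11.088
  I: 1 × 126.904 = 126.904
  O: 4 × 15.999 = 63.996
Sum: 12×12.011 + 11×1.008 + 1×126.904 + 4×15.999 = 346.120 → 346.12 g/mol.

346.12 g/mol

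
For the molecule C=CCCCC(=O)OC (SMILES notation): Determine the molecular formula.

C7H12O2

Walk through each heavy atom and fill implicit hydrogens from standard valence (C 4, N 3, O 2, S 2, halogen 1):
  atom 1: C, bond orders sum to 2 (valence 4) → 2 H
  atom 2: C, bond orders sum to 3 (valence 4) → 1 H
  atom 3: C, bond orders sum to 2 (valence 4) → 2 H
  atom 4: C, bond orders sum to 2 (valence 4) → 2 H
  atom 5: C, bond orders sum to 2 (valence 4) → 2 H
  atom 6: C, bond orders sum to 4 (valence 4) → 0 H
  atom 7: O, bond orders sum to 2 (valence 2) → 0 H
  atom 8: O, bond orders sum to 2 (valence 2) → 0 H
  atom 9: C, bond orders sum to 1 (valence 4) → 3 H
Totals → C:7, H:12, O:2.
In Hill order: C7H12O2.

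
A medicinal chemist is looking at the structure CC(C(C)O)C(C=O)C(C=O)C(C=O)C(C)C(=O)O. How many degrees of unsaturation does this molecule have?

4

Degree of unsaturation = (number of rings) + (number of π bonds).
Ring closures in the SMILES: 0.
π bonds: 4 double bonds (each 1 DoU) → 4 DoU from unsaturation.
Total DoU = 0 + 4 = 4.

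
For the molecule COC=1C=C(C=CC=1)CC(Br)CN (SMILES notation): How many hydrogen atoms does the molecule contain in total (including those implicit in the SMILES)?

14

Walk through each heavy atom and fill implicit hydrogens from standard valence (C 4, N 3, O 2, S 2, halogen 1):
  atom 1: C, bond orders sum to 1 (valence 4) → 3 H
  atom 2: O, bond orders sum to 2 (valence 2) → 0 H
  atom 3: C, bond orders sum to 4 (valence 4) → 0 H
  atom 4: C, bond orders sum to 3 (valence 4) → 1 H
  atom 5: C, bond orders sum to 4 (valence 4) → 0 H
  atom 6: C, bond orders sum to 3 (valence 4) → 1 H
  atom 7: C, bond orders sum to 3 (valence 4) → 1 H
  atom 8: C, bond orders sum to 3 (valence 4) → 1 H
  atom 9: C, bond orders sum to 2 (valence 4) → 2 H
  atom 10: C, bond orders sum to 3 (valence 4) → 1 H
  atom 11: Br (halogen, monovalent) → 0 H
  atom 12: C, bond orders sum to 2 (valence 4) → 2 H
  atom 13: N, bond orders sum to 1 (valence 3) → 2 H
Total hydrogens: 14.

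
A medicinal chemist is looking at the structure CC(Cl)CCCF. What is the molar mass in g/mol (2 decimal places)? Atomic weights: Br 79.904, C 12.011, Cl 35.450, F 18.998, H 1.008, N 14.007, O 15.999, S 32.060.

First, the molecular formula is C5H10ClF (counting implicit H from valence).
  C: 5 × 12.011 = 60.055
  Cl: 1 × 35.450 = 35.450
  F: 1 × 18.998 = 18.998
  H: 10 × 1.008 = 10.080
Sum: 5×12.011 + 1×35.450 + 1×18.998 + 10×1.008 = 124.583 → 124.58 g/mol.

124.58 g/mol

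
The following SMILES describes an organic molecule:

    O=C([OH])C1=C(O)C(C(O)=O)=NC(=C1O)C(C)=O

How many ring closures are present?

In SMILES, each pair of matching ring-closure digits denotes one ring-closing bond; the number of such bonds equals the number of independent rings.
Ring-closure bonds here: 1.

1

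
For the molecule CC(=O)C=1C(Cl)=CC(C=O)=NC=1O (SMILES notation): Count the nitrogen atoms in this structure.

Scan the SMILES for N atoms (remember two-letter symbols like Cl and Br are single atoms).
Nitrogen count: 1.

1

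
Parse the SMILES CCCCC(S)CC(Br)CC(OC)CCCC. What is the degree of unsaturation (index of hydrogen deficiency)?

0

Molecular formula: C14H29BrOS.
DoU = (2C + 2 + N − H − X) / 2, where X is the halogen count and O/S are ignored.
    = (2·14 + 2 + 0 − 29 − 1) / 2 = 0 / 2 = 0.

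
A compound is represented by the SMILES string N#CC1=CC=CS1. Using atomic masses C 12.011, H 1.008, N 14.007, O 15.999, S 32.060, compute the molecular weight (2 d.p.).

109.15 g/mol

First, the molecular formula is C5H3NS (counting implicit H from valence).
  C: 5 × 12.011 = 60.055
  H: 3 × 1.008 = 3.024
  N: 1 × 14.007 = 14.007
  S: 1 × 32.060 = 32.060
Sum: 5×12.011 + 3×1.008 + 1×14.007 + 1×32.060 = 109.146 → 109.15 g/mol.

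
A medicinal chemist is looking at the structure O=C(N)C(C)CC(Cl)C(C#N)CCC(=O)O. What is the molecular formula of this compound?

C10H15ClN2O3

Walk through each heavy atom and fill implicit hydrogens from standard valence (C 4, N 3, O 2, S 2, halogen 1):
  atom 1: O, bond orders sum to 2 (valence 2) → 0 H
  atom 2: C, bond orders sum to 4 (valence 4) → 0 H
  atom 3: N, bond orders sum to 1 (valence 3) → 2 H
  atom 4: C, bond orders sum to 3 (valence 4) → 1 H
  atom 5: C, bond orders sum to 1 (valence 4) → 3 H
  atom 6: C, bond orders sum to 2 (valence 4) → 2 H
  atom 7: C, bond orders sum to 3 (valence 4) → 1 H
  atom 8: Cl (halogen, monovalent) → 0 H
  atom 9: C, bond orders sum to 3 (valence 4) → 1 H
  atom 10: C, bond orders sum to 4 (valence 4) → 0 H
  atom 11: N, bond orders sum to 3 (valence 3) → 0 H
  atom 12: C, bond orders sum to 2 (valence 4) → 2 H
  atom 13: C, bond orders sum to 2 (valence 4) → 2 H
  atom 14: C, bond orders sum to 4 (valence 4) → 0 H
  atom 15: O, bond orders sum to 2 (valence 2) → 0 H
  atom 16: O, bond orders sum to 1 (valence 2) → 1 H
Totals → C:10, H:15, Cl:1, N:2, O:3.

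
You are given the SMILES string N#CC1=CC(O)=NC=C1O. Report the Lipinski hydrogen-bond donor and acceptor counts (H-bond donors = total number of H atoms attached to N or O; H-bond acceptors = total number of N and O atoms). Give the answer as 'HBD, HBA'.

Donors: find every N or O and count the H atoms it carries.
  atom 1 (N): bond orders sum to 3 → 0 H
  atom 6 (O): bond orders sum to 1 → 1 H
  atom 7 (N): bond orders sum to 3 → 0 H
  atom 10 (O): bond orders sum to 1 → 1 H
Lipinski HBD = 2.
Acceptors: N atoms = 2, O atoms = 2 → HBA = 4.

2, 4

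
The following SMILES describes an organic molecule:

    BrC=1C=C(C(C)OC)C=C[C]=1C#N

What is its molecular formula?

Walk through each heavy atom and fill implicit hydrogens from standard valence (C 4, N 3, O 2, S 2, halogen 1):
  atom 1: Br (halogen, monovalent) → 0 H
  atom 2: C, bond orders sum to 4 (valence 4) → 0 H
  atom 3: C, bond orders sum to 3 (valence 4) → 1 H
  atom 4: C, bond orders sum to 4 (valence 4) → 0 H
  atom 5: C, bond orders sum to 3 (valence 4) → 1 H
  atom 6: C, bond orders sum to 1 (valence 4) → 3 H
  atom 7: O, bond orders sum to 2 (valence 2) → 0 H
  atom 8: C, bond orders sum to 1 (valence 4) → 3 H
  atom 9: C, bond orders sum to 3 (valence 4) → 1 H
  atom 10: C, bond orders sum to 3 (valence 4) → 1 H
  atom 11: C with explicit H count 0
  atom 12: C, bond orders sum to 4 (valence 4) → 0 H
  atom 13: N, bond orders sum to 3 (valence 3) → 0 H
Totals → C:10, H:10, Br:1, N:1, O:1.

C10H10BrNO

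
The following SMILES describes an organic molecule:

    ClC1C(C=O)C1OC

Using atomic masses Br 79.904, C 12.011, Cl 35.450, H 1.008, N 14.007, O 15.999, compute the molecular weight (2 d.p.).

First, the molecular formula is C5H7ClO2 (counting implicit H from valence).
  C: 5 × 12.011 = 60.055
  Cl: 1 × 35.450 = 35.450
  H: 7 × 1.008 = 7.056
  O: 2 × 15.999 = 31.998
Sum: 5×12.011 + 1×35.450 + 7×1.008 + 2×15.999 = 134.559 → 134.56 g/mol.

134.56 g/mol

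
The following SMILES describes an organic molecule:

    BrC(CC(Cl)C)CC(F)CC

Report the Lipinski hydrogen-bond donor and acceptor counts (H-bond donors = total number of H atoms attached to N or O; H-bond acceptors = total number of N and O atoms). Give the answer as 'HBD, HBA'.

Donors: find every N or O and count the H atoms it carries.
  (no N or O atoms present)
Lipinski HBD = 0.
Acceptors: N atoms = 0, O atoms = 0 → HBA = 0.

0, 0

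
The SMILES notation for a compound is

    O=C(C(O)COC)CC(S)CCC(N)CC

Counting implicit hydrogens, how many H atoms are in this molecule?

23

Walk through each heavy atom and fill implicit hydrogens from standard valence (C 4, N 3, O 2, S 2, halogen 1):
  atom 1: O, bond orders sum to 2 (valence 2) → 0 H
  atom 2: C, bond orders sum to 4 (valence 4) → 0 H
  atom 3: C, bond orders sum to 3 (valence 4) → 1 H
  atom 4: O, bond orders sum to 1 (valence 2) → 1 H
  atom 5: C, bond orders sum to 2 (valence 4) → 2 H
  atom 6: O, bond orders sum to 2 (valence 2) → 0 H
  atom 7: C, bond orders sum to 1 (valence 4) → 3 H
  atom 8: C, bond orders sum to 2 (valence 4) → 2 H
  atom 9: C, bond orders sum to 3 (valence 4) → 1 H
  atom 10: S, bond orders sum to 1 (valence 2) → 1 H
  atom 11: C, bond orders sum to 2 (valence 4) → 2 H
  atom 12: C, bond orders sum to 2 (valence 4) → 2 H
  atom 13: C, bond orders sum to 3 (valence 4) → 1 H
  atom 14: N, bond orders sum to 1 (valence 3) → 2 H
  atom 15: C, bond orders sum to 2 (valence 4) → 2 H
  atom 16: C, bond orders sum to 1 (valence 4) → 3 H
Total hydrogens: 23.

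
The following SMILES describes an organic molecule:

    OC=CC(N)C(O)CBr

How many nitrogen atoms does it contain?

Scan the SMILES for N atoms (remember two-letter symbols like Cl and Br are single atoms).
Nitrogen count: 1.

1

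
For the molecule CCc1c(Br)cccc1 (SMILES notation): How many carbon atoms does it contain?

8

Count every carbon token in the SMILES (each C, including those in ring-closure positions and inside branches).
Carbon count: 8.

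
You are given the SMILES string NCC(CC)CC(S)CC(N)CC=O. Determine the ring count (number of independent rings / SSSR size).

In SMILES, each pair of matching ring-closure digits denotes one ring-closing bond; the number of such bonds equals the number of independent rings.
Ring-closure bonds here: 0.

0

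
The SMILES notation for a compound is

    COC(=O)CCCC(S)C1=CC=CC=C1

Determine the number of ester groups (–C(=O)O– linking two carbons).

1

The ester motif appears at heavy-atom position 3 in the SMILES.
Other groups present: 1 thiol.
Ester count: 1.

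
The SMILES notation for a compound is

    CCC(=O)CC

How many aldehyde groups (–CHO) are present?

0

Scan the SMILES for the aldehyde motif — none present.
Groups that are present: 1 ketone.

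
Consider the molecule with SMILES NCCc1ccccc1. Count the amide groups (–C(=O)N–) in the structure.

0

Scan the SMILES for the amide motif — none present.
Groups that are present: 1 primary amine.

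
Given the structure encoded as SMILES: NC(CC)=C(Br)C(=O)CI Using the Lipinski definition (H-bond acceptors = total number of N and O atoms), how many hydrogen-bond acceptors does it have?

2

N atoms: 1; O atoms: 1.
Lipinski HBA = 1 + 1 = 2.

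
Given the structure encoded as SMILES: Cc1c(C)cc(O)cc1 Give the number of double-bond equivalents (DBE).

4

Molecular formula: C8H10O.
DoU = (2C + 2 + N − H − X) / 2, where X is the halogen count and O/S are ignored.
    = (2·8 + 2 + 0 − 10 − 0) / 2 = 8 / 2 = 4.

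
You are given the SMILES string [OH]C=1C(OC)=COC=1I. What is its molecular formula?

Walk through each heavy atom and fill implicit hydrogens from standard valence (C 4, N 3, O 2, S 2, halogen 1):
  atom 1: O with explicit H count 1
  atom 2: C, bond orders sum to 4 (valence 4) → 0 H
  atom 3: C, bond orders sum to 4 (valence 4) → 0 H
  atom 4: O, bond orders sum to 2 (valence 2) → 0 H
  atom 5: C, bond orders sum to 1 (valence 4) → 3 H
  atom 6: C, bond orders sum to 3 (valence 4) → 1 H
  atom 7: O, bond orders sum to 2 (valence 2) → 0 H
  atom 8: C, bond orders sum to 4 (valence 4) → 0 H
  atom 9: I (halogen, monovalent) → 0 H
Totals → C:5, H:5, I:1, O:3.
In Hill order: C5H5IO3.

C5H5IO3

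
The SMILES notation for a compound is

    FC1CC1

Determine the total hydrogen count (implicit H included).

Walk through each heavy atom and fill implicit hydrogens from standard valence (C 4, N 3, O 2, S 2, halogen 1):
  atom 1: F (halogen, monovalent) → 0 H
  atom 2: C, bond orders sum to 3 (valence 4) → 1 H
  atom 3: C, bond orders sum to 2 (valence 4) → 2 H
  atom 4: C, bond orders sum to 2 (valence 4) → 2 H
Total hydrogens: 5.

5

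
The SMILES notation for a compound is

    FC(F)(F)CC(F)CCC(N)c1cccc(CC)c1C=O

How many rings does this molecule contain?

1

In SMILES, each pair of matching ring-closure digits denotes one ring-closing bond; the number of such bonds equals the number of independent rings.
Ring-closure bonds here: 1.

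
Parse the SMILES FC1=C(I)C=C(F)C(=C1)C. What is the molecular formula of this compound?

C7H5F2I

Walk through each heavy atom and fill implicit hydrogens from standard valence (C 4, N 3, O 2, S 2, halogen 1):
  atom 1: F (halogen, monovalent) → 0 H
  atom 2: C, bond orders sum to 4 (valence 4) → 0 H
  atom 3: C, bond orders sum to 4 (valence 4) → 0 H
  atom 4: I (halogen, monovalent) → 0 H
  atom 5: C, bond orders sum to 3 (valence 4) → 1 H
  atom 6: C, bond orders sum to 4 (valence 4) → 0 H
  atom 7: F (halogen, monovalent) → 0 H
  atom 8: C, bond orders sum to 4 (valence 4) → 0 H
  atom 9: C, bond orders sum to 3 (valence 4) → 1 H
  atom 10: C, bond orders sum to 1 (valence 4) → 3 H
Totals → C:7, H:5, F:2, I:1.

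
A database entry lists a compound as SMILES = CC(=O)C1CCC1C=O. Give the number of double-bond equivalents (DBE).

3

Molecular formula: C7H10O2.
DoU = (2C + 2 + N − H − X) / 2, where X is the halogen count and O/S are ignored.
    = (2·7 + 2 + 0 − 10 − 0) / 2 = 6 / 2 = 3.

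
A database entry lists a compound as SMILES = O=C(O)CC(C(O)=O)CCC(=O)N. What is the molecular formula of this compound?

Walk through each heavy atom and fill implicit hydrogens from standard valence (C 4, N 3, O 2, S 2, halogen 1):
  atom 1: O, bond orders sum to 2 (valence 2) → 0 H
  atom 2: C, bond orders sum to 4 (valence 4) → 0 H
  atom 3: O, bond orders sum to 1 (valence 2) → 1 H
  atom 4: C, bond orders sum to 2 (valence 4) → 2 H
  atom 5: C, bond orders sum to 3 (valence 4) → 1 H
  atom 6: C, bond orders sum to 4 (valence 4) → 0 H
  atom 7: O, bond orders sum to 1 (valence 2) → 1 H
  atom 8: O, bond orders sum to 2 (valence 2) → 0 H
  atom 9: C, bond orders sum to 2 (valence 4) → 2 H
  atom 10: C, bond orders sum to 2 (valence 4) → 2 H
  atom 11: C, bond orders sum to 4 (valence 4) → 0 H
  atom 12: O, bond orders sum to 2 (valence 2) → 0 H
  atom 13: N, bond orders sum to 1 (valence 3) → 2 H
Totals → C:7, H:11, N:1, O:5.

C7H11NO5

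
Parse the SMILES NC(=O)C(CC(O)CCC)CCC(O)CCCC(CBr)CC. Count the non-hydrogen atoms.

22

Every atom symbol written in the SMILES (organic subset) is one heavy atom; implicit H are not written.
Heavy atoms by element → Br:1, C:17, N:1, O:3.
Total: 22.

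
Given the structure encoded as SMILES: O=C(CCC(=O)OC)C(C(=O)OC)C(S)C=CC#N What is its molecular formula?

Walk through each heavy atom and fill implicit hydrogens from standard valence (C 4, N 3, O 2, S 2, halogen 1):
  atom 1: O, bond orders sum to 2 (valence 2) → 0 H
  atom 2: C, bond orders sum to 4 (valence 4) → 0 H
  atom 3: C, bond orders sum to 2 (valence 4) → 2 H
  atom 4: C, bond orders sum to 2 (valence 4) → 2 H
  atom 5: C, bond orders sum to 4 (valence 4) → 0 H
  atom 6: O, bond orders sum to 2 (valence 2) → 0 H
  atom 7: O, bond orders sum to 2 (valence 2) → 0 H
  atom 8: C, bond orders sum to 1 (valence 4) → 3 H
  atom 9: C, bond orders sum to 3 (valence 4) → 1 H
  atom 10: C, bond orders sum to 4 (valence 4) → 0 H
  atom 11: O, bond orders sum to 2 (valence 2) → 0 H
  atom 12: O, bond orders sum to 2 (valence 2) → 0 H
  atom 13: C, bond orders sum to 1 (valence 4) → 3 H
  atom 14: C, bond orders sum to 3 (valence 4) → 1 H
  atom 15: S, bond orders sum to 1 (valence 2) → 1 H
  atom 16: C, bond orders sum to 3 (valence 4) → 1 H
  atom 17: C, bond orders sum to 3 (valence 4) → 1 H
  atom 18: C, bond orders sum to 4 (valence 4) → 0 H
  atom 19: N, bond orders sum to 3 (valence 3) → 0 H
Totals → C:12, H:15, N:1, O:5, S:1.

C12H15NO5S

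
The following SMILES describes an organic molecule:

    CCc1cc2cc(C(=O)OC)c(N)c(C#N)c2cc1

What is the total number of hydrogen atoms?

14

Walk through each heavy atom and fill implicit hydrogens from standard valence (C 4, N 3, O 2, S 2, halogen 1); for lowercase aromatic atoms, an aromatic c carries 1 H when it has two neighbours and 0 H with three, and aromatic n carries 0 H:
  atom 1: C, bond orders sum to 1 (valence 4) → 3 H
  atom 2: C, bond orders sum to 2 (valence 4) → 2 H
  atom 3: aromatic c, 3 neighbours → 0 H
  atom 4: aromatic c, 2 neighbours → 1 H
  atom 5: aromatic c, 3 neighbours → 0 H
  atom 6: aromatic c, 2 neighbours → 1 H
  atom 7: aromatic c, 3 neighbours → 0 H
  atom 8: C, bond orders sum to 4 (valence 4) → 0 H
  atom 9: O, bond orders sum to 2 (valence 2) → 0 H
  atom 10: O, bond orders sum to 2 (valence 2) → 0 H
  atom 11: C, bond orders sum to 1 (valence 4) → 3 H
  atom 12: aromatic c, 3 neighbours → 0 H
  atom 13: N, bond orders sum to 1 (valence 3) → 2 H
  atom 14: aromatic c, 3 neighbours → 0 H
  atom 15: C, bond orders sum to 4 (valence 4) → 0 H
  atom 16: N, bond orders sum to 3 (valence 3) → 0 H
  atom 17: aromatic c, 3 neighbours → 0 H
  atom 18: aromatic c, 2 neighbours → 1 H
  atom 19: aromatic c, 2 neighbours → 1 H
Total hydrogens: 14.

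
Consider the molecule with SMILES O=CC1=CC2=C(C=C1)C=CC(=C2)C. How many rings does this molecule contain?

2

In SMILES, each pair of matching ring-closure digits denotes one ring-closing bond; the number of such bonds equals the number of independent rings.
Ring-closure bonds here: 2.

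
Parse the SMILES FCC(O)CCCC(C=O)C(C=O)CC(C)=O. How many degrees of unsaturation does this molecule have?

Molecular formula: C12H19FO4.
DoU = (2C + 2 + N − H − X) / 2, where X is the halogen count and O/S are ignored.
    = (2·12 + 2 + 0 − 19 − 1) / 2 = 6 / 2 = 3.

3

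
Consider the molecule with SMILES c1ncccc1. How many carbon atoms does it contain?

Count every carbon token in the SMILES (each C, including those in ring-closure positions and inside branches).
Carbon count: 5.

5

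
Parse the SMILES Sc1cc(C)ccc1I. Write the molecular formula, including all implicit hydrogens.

Walk through each heavy atom and fill implicit hydrogens from standard valence (C 4, N 3, O 2, S 2, halogen 1); for lowercase aromatic atoms, an aromatic c carries 1 H when it has two neighbours and 0 H with three, and aromatic n carries 0 H:
  atom 1: S, bond orders sum to 1 (valence 2) → 1 H
  atom 2: aromatic c, 3 neighbours → 0 H
  atom 3: aromatic c, 2 neighbours → 1 H
  atom 4: aromatic c, 3 neighbours → 0 H
  atom 5: C, bond orders sum to 1 (valence 4) → 3 H
  atom 6: aromatic c, 2 neighbours → 1 H
  atom 7: aromatic c, 2 neighbours → 1 H
  atom 8: aromatic c, 3 neighbours → 0 H
  atom 9: I (halogen, monovalent) → 0 H
Totals → C:7, H:7, I:1, S:1.

C7H7IS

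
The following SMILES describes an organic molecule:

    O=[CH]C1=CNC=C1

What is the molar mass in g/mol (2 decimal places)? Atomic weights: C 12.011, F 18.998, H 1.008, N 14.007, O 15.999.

First, the molecular formula is C5H5NO (counting implicit H from valence).
  C: 5 × 12.011 = 60.055
  H: 5 × 1.008 = 5.040
  N: 1 × 14.007 = 14.007
  O: 1 × 15.999 = 15.999
Sum: 5×12.011 + 5×1.008 + 1×14.007 + 1×15.999 = 95.101 → 95.10 g/mol.

95.10 g/mol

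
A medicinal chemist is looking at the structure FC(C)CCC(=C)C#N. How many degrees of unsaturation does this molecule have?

3

Degree of unsaturation = (number of rings) + (number of π bonds).
Ring closures in the SMILES: 0.
π bonds: 1 double bond (each 1 DoU), 1 triple bond (each 2 DoU) → 3 DoU from unsaturation.
Total DoU = 0 + 3 = 3.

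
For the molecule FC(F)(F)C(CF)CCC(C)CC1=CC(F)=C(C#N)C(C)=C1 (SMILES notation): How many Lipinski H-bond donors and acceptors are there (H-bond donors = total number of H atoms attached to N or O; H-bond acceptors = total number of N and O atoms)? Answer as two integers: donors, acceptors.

0, 1

Donors: find every N or O and count the H atoms it carries.
  atom 19 (N): bond orders sum to 3 → 0 H
Lipinski HBD = 0.
Acceptors: N atoms = 1, O atoms = 0 → HBA = 1.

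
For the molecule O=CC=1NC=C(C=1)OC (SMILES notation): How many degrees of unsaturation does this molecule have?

4

Degree of unsaturation = (number of rings) + (number of π bonds).
Ring closures in the SMILES: 1.
π bonds: 3 double bonds (each 1 DoU) → 3 DoU from unsaturation.
Total DoU = 1 + 3 = 4.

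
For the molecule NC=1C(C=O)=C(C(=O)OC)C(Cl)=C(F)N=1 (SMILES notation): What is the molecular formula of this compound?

C8H6ClFN2O3

Walk through each heavy atom and fill implicit hydrogens from standard valence (C 4, N 3, O 2, S 2, halogen 1):
  atom 1: N, bond orders sum to 1 (valence 3) → 2 H
  atom 2: C, bond orders sum to 4 (valence 4) → 0 H
  atom 3: C, bond orders sum to 4 (valence 4) → 0 H
  atom 4: C, bond orders sum to 3 (valence 4) → 1 H
  atom 5: O, bond orders sum to 2 (valence 2) → 0 H
  atom 6: C, bond orders sum to 4 (valence 4) → 0 H
  atom 7: C, bond orders sum to 4 (valence 4) → 0 H
  atom 8: O, bond orders sum to 2 (valence 2) → 0 H
  atom 9: O, bond orders sum to 2 (valence 2) → 0 H
  atom 10: C, bond orders sum to 1 (valence 4) → 3 H
  atom 11: C, bond orders sum to 4 (valence 4) → 0 H
  atom 12: Cl (halogen, monovalent) → 0 H
  atom 13: C, bond orders sum to 4 (valence 4) → 0 H
  atom 14: F (halogen, monovalent) → 0 H
  atom 15: N, bond orders sum to 3 (valence 3) → 0 H
Totals → C:8, H:6, Cl:1, F:1, N:2, O:3.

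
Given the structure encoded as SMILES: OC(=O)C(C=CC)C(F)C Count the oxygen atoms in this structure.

Scan the SMILES for O atoms (remember two-letter symbols like Cl and Br are single atoms).
Oxygen count: 2.

2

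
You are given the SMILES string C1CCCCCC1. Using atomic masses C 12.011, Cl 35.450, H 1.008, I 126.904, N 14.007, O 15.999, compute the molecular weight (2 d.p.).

First, the molecular formula is C7H14 (counting implicit H from valence).
  C: 7 × 12.011 = 84.077
  H: 14 × 1.008 = 14.112
Sum: 7×12.011 + 14×1.008 = 98.189 → 98.19 g/mol.

98.19 g/mol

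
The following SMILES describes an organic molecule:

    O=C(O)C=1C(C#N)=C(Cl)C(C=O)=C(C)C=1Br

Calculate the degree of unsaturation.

8

Degree of unsaturation = (number of rings) + (number of π bonds).
Ring closures in the SMILES: 1.
π bonds: 5 double bonds (each 1 DoU), 1 triple bond (each 2 DoU) → 7 DoU from unsaturation.
Total DoU = 1 + 7 = 8.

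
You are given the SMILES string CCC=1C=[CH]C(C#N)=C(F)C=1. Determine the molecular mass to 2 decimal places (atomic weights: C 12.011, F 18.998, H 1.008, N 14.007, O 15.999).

First, the molecular formula is C9H8FN (counting implicit H from valence).
  C: 9 × 12.011 = 108.099
  F: 1 × 18.998 = 18.998
  H: 8 × 1.008 = 8.064
  N: 1 × 14.007 = 14.007
Sum: 9×12.011 + 1×18.998 + 8×1.008 + 1×14.007 = 149.168 → 149.17 g/mol.

149.17 g/mol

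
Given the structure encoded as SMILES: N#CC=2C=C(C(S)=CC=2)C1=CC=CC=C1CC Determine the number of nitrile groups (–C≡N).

1

The nitrile motif appears at heavy-atom position 2 in the SMILES.
Other groups present: 1 thiol.
Nitrile count: 1.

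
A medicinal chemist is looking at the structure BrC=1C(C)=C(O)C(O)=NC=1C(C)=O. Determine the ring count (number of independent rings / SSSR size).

1

In SMILES, each pair of matching ring-closure digits denotes one ring-closing bond; the number of such bonds equals the number of independent rings.
Ring-closure bonds here: 1.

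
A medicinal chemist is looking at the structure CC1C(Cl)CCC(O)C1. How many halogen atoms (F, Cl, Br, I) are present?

Halogen atoms appear at heavy-atom position 4 (1×Cl).
Other groups present: 1 hydroxyl.
Halogen count: 1.

1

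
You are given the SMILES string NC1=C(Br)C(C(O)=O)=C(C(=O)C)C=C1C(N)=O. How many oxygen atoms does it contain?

4

Scan the SMILES for O atoms (remember two-letter symbols like Cl and Br are single atoms).
Oxygen count: 4.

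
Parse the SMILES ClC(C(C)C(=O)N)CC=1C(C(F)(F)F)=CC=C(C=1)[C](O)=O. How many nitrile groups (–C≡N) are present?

0

Scan the SMILES for the nitrile motif — none present.
Groups that are present: 1 amide, 1 carboxylic acid.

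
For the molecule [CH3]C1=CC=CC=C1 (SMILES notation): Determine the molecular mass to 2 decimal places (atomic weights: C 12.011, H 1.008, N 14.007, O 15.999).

First, the molecular formula is C7H8 (counting implicit H from valence).
  C: 7 × 12.011 = 84.077
  H: 8 × 1.008 = 8.064
Sum: 7×12.011 + 8×1.008 = 92.141 → 92.14 g/mol.

92.14 g/mol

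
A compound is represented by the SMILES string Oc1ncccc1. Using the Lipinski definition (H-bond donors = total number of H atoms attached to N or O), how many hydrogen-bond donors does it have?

Donors: find every N or O and count the H atoms it carries.
  atom 1 (O): bond orders sum to 1 → 1 H
  atom 3 (N): bond orders sum to 3 → 0 H
Lipinski HBD = 1.

1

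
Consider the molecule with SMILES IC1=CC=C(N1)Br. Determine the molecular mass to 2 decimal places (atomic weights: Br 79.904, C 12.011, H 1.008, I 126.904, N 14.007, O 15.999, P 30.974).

First, the molecular formula is C4H3BrIN (counting implicit H from valence).
  Br: 1 × 79.904 = 79.904
  C: 4 × 12.011 = 48.044
  H: 3 × 1.008 = 3.024
  I: 1 × 126.904 = 126.904
  N: 1 × 14.007 = 14.007
Sum: 1×79.904 + 4×12.011 + 3×1.008 + 1×126.904 + 1×14.007 = 271.883 → 271.88 g/mol.

271.88 g/mol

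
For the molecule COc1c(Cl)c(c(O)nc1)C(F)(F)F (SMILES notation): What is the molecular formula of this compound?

C7H5ClF3NO2

Walk through each heavy atom and fill implicit hydrogens from standard valence (C 4, N 3, O 2, S 2, halogen 1); for lowercase aromatic atoms, an aromatic c carries 1 H when it has two neighbours and 0 H with three, and aromatic n carries 0 H:
  atom 1: C, bond orders sum to 1 (valence 4) → 3 H
  atom 2: O, bond orders sum to 2 (valence 2) → 0 H
  atom 3: aromatic c, 3 neighbours → 0 H
  atom 4: aromatic c, 3 neighbours → 0 H
  atom 5: Cl (halogen, monovalent) → 0 H
  atom 6: aromatic c, 3 neighbours → 0 H
  atom 7: aromatic c, 3 neighbours → 0 H
  atom 8: O, bond orders sum to 1 (valence 2) → 1 H
  atom 9: aromatic n, 2 neighbours → 0 H
  atom 10: aromatic c, 2 neighbours → 1 H
  atom 11: C, bond orders sum to 4 (valence 4) → 0 H
  atom 12: F (halogen, monovalent) → 0 H
  atom 13: F (halogen, monovalent) → 0 H
  atom 14: F (halogen, monovalent) → 0 H
Totals → C:7, H:5, Cl:1, F:3, N:1, O:2.
In Hill order: C7H5ClF3NO2.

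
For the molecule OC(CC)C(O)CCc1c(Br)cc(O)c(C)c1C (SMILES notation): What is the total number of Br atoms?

Scan the SMILES for Br atoms (remember two-letter symbols like Cl and Br are single atoms).
Bromine count: 1.

1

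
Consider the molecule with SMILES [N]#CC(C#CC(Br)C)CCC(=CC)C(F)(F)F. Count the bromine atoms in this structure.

Scan the SMILES for Br atoms (remember two-letter symbols like Cl and Br are single atoms).
Bromine count: 1.

1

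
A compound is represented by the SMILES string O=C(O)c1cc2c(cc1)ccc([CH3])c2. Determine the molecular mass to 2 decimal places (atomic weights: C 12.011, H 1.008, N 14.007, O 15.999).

First, the molecular formula is C12H10O2 (counting implicit H from valence).
  C: 12 × 12.011 = 144.132
  H: 10 × 1.008 = 10.080
  O: 2 × 15.999 = 31.998
Sum: 12×12.011 + 10×1.008 + 2×15.999 = 186.210 → 186.21 g/mol.

186.21 g/mol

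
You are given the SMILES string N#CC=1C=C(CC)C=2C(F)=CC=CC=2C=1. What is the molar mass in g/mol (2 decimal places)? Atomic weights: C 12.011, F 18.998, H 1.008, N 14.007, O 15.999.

First, the molecular formula is C13H10FN (counting implicit H from valence).
  C: 13 × 12.011 = 156.143
  F: 1 × 18.998 = 18.998
  H: 10 × 1.008 = 10.080
  N: 1 × 14.007 = 14.007
Sum: 13×12.011 + 1×18.998 + 10×1.008 + 1×14.007 = 199.228 → 199.23 g/mol.

199.23 g/mol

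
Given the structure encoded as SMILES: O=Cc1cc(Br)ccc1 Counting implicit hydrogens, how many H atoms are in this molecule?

5

Walk through each heavy atom and fill implicit hydrogens from standard valence (C 4, N 3, O 2, S 2, halogen 1); for lowercase aromatic atoms, an aromatic c carries 1 H when it has two neighbours and 0 H with three, and aromatic n carries 0 H:
  atom 1: O, bond orders sum to 2 (valence 2) → 0 H
  atom 2: C, bond orders sum to 3 (valence 4) → 1 H
  atom 3: aromatic c, 3 neighbours → 0 H
  atom 4: aromatic c, 2 neighbours → 1 H
  atom 5: aromatic c, 3 neighbours → 0 H
  atom 6: Br (halogen, monovalent) → 0 H
  atom 7: aromatic c, 2 neighbours → 1 H
  atom 8: aromatic c, 2 neighbours → 1 H
  atom 9: aromatic c, 2 neighbours → 1 H
Total hydrogens: 5.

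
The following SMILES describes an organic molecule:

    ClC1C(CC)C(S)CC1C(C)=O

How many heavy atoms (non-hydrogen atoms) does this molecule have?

12

Every atom symbol written in the SMILES (organic subset) is one heavy atom; implicit H are not written.
Heavy atoms by element → C:9, Cl:1, O:1, S:1.
Total: 12.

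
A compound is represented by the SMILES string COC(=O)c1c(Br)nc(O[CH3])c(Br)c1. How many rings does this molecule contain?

In SMILES, each pair of matching ring-closure digits denotes one ring-closing bond; the number of such bonds equals the number of independent rings.
Ring-closure bonds here: 1.

1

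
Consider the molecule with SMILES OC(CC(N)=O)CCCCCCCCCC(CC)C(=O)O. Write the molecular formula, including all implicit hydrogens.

Walk through each heavy atom and fill implicit hydrogens from standard valence (C 4, N 3, O 2, S 2, halogen 1):
  atom 1: O, bond orders sum to 1 (valence 2) → 1 H
  atom 2: C, bond orders sum to 3 (valence 4) → 1 H
  atom 3: C, bond orders sum to 2 (valence 4) → 2 H
  atom 4: C, bond orders sum to 4 (valence 4) → 0 H
  atom 5: N, bond orders sum to 1 (valence 3) → 2 H
  atom 6: O, bond orders sum to 2 (valence 2) → 0 H
  atom 7: C, bond orders sum to 2 (valence 4) → 2 H
  atom 8: C, bond orders sum to 2 (valence 4) → 2 H
  atom 9: C, bond orders sum to 2 (valence 4) → 2 H
  atom 10: C, bond orders sum to 2 (valence 4) → 2 H
  atom 11: C, bond orders sum to 2 (valence 4) → 2 H
  atom 12: C, bond orders sum to 2 (valence 4) → 2 H
  atom 13: C, bond orders sum to 2 (valence 4) → 2 H
  atom 14: C, bond orders sum to 2 (valence 4) → 2 H
  atom 15: C, bond orders sum to 2 (valence 4) → 2 H
  atom 16: C, bond orders sum to 3 (valence 4) → 1 H
  atom 17: C, bond orders sum to 2 (valence 4) → 2 H
  atom 18: C, bond orders sum to 1 (valence 4) → 3 H
  atom 19: C, bond orders sum to 4 (valence 4) → 0 H
  atom 20: O, bond orders sum to 2 (valence 2) → 0 H
  atom 21: O, bond orders sum to 1 (valence 2) → 1 H
Totals → C:16, H:31, N:1, O:4.
In Hill order: C16H31NO4.

C16H31NO4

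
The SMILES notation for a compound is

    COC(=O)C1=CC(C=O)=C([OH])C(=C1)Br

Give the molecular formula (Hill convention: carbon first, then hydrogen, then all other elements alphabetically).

Walk through each heavy atom and fill implicit hydrogens from standard valence (C 4, N 3, O 2, S 2, halogen 1):
  atom 1: C, bond orders sum to 1 (valence 4) → 3 H
  atom 2: O, bond orders sum to 2 (valence 2) → 0 H
  atom 3: C, bond orders sum to 4 (valence 4) → 0 H
  atom 4: O, bond orders sum to 2 (valence 2) → 0 H
  atom 5: C, bond orders sum to 4 (valence 4) → 0 H
  atom 6: C, bond orders sum to 3 (valence 4) → 1 H
  atom 7: C, bond orders sum to 4 (valence 4) → 0 H
  atom 8: C, bond orders sum to 3 (valence 4) → 1 H
  atom 9: O, bond orders sum to 2 (valence 2) → 0 H
  atom 10: C, bond orders sum to 4 (valence 4) → 0 H
  atom 11: O with explicit H count 1
  atom 12: C, bond orders sum to 4 (valence 4) → 0 H
  atom 13: C, bond orders sum to 3 (valence 4) → 1 H
  atom 14: Br (halogen, monovalent) → 0 H
Totals → C:9, H:7, Br:1, O:4.

C9H7BrO4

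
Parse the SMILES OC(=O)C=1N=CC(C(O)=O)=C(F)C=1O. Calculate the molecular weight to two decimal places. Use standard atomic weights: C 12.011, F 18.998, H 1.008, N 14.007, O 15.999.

201.11 g/mol

First, the molecular formula is C7H4FNO5 (counting implicit H from valence).
  C: 7 × 12.011 = 84.077
  F: 1 × 18.998 = 18.998
  H: 4 × 1.008 = 4.032
  N: 1 × 14.007 = 14.007
  O: 5 × 15.999 = 79.995
Sum: 7×12.011 + 1×18.998 + 4×1.008 + 1×14.007 + 5×15.999 = 201.109 → 201.11 g/mol.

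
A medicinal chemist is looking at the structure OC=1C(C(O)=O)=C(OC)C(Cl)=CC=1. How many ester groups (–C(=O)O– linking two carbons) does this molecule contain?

0

Scan the SMILES for the ester motif — none present.
Groups that are present: 1 carboxylic acid, 1 ether, 1 hydroxyl.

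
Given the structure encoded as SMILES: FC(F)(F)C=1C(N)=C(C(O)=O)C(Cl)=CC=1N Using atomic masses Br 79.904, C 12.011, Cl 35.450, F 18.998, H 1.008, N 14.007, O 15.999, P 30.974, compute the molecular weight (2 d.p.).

First, the molecular formula is C8H6ClF3N2O2 (counting implicit H from valence).
  C: 8 × 12.011 = 96.088
  Cl: 1 × 35.450 = 35.450
  F: 3 × 18.998 = 56.994
  H: 6 × 1.008 = 6.048
  N: 2 × 14.007 = 28.014
  O: 2 × 15.999 = 31.998
Sum: 8×12.011 + 1×35.450 + 3×18.998 + 6×1.008 + 2×14.007 + 2×15.999 = 254.592 → 254.59 g/mol.

254.59 g/mol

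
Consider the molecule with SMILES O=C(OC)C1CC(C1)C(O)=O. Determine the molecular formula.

C7H10O4

Walk through each heavy atom and fill implicit hydrogens from standard valence (C 4, N 3, O 2, S 2, halogen 1):
  atom 1: O, bond orders sum to 2 (valence 2) → 0 H
  atom 2: C, bond orders sum to 4 (valence 4) → 0 H
  atom 3: O, bond orders sum to 2 (valence 2) → 0 H
  atom 4: C, bond orders sum to 1 (valence 4) → 3 H
  atom 5: C, bond orders sum to 3 (valence 4) → 1 H
  atom 6: C, bond orders sum to 2 (valence 4) → 2 H
  atom 7: C, bond orders sum to 3 (valence 4) → 1 H
  atom 8: C, bond orders sum to 2 (valence 4) → 2 H
  atom 9: C, bond orders sum to 4 (valence 4) → 0 H
  atom 10: O, bond orders sum to 1 (valence 2) → 1 H
  atom 11: O, bond orders sum to 2 (valence 2) → 0 H
Totals → C:7, H:10, O:4.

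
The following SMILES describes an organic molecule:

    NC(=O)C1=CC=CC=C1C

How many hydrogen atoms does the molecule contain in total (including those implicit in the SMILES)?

Walk through each heavy atom and fill implicit hydrogens from standard valence (C 4, N 3, O 2, S 2, halogen 1):
  atom 1: N, bond orders sum to 1 (valence 3) → 2 H
  atom 2: C, bond orders sum to 4 (valence 4) → 0 H
  atom 3: O, bond orders sum to 2 (valence 2) → 0 H
  atom 4: C, bond orders sum to 4 (valence 4) → 0 H
  atom 5: C, bond orders sum to 3 (valence 4) → 1 H
  atom 6: C, bond orders sum to 3 (valence 4) → 1 H
  atom 7: C, bond orders sum to 3 (valence 4) → 1 H
  atom 8: C, bond orders sum to 3 (valence 4) → 1 H
  atom 9: C, bond orders sum to 4 (valence 4) → 0 H
  atom 10: C, bond orders sum to 1 (valence 4) → 3 H
Total hydrogens: 9.

9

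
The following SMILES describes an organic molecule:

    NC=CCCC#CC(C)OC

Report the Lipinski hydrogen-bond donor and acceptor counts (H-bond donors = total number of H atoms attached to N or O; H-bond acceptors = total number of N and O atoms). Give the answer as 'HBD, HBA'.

2, 2

Donors: find every N or O and count the H atoms it carries.
  atom 1 (N): bond orders sum to 1 → 2 H
  atom 10 (O): bond orders sum to 2 → 0 H
Lipinski HBD = 2.
Acceptors: N atoms = 1, O atoms = 1 → HBA = 2.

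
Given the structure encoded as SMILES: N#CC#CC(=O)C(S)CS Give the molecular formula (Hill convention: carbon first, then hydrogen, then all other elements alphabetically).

Walk through each heavy atom and fill implicit hydrogens from standard valence (C 4, N 3, O 2, S 2, halogen 1):
  atom 1: N, bond orders sum to 3 (valence 3) → 0 H
  atom 2: C, bond orders sum to 4 (valence 4) → 0 H
  atom 3: C, bond orders sum to 4 (valence 4) → 0 H
  atom 4: C, bond orders sum to 4 (valence 4) → 0 H
  atom 5: C, bond orders sum to 4 (valence 4) → 0 H
  atom 6: O, bond orders sum to 2 (valence 2) → 0 H
  atom 7: C, bond orders sum to 3 (valence 4) → 1 H
  atom 8: S, bond orders sum to 1 (valence 2) → 1 H
  atom 9: C, bond orders sum to 2 (valence 4) → 2 H
  atom 10: S, bond orders sum to 1 (valence 2) → 1 H
Totals → C:6, H:5, N:1, O:1, S:2.

C6H5NOS2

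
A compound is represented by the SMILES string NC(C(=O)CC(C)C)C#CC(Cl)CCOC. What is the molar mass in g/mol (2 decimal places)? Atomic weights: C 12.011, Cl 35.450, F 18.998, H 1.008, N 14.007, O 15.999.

245.75 g/mol

First, the molecular formula is C12H20ClNO2 (counting implicit H from valence).
  C: 12 × 12.011 = 144.132
  Cl: 1 × 35.450 = 35.450
  H: 20 × 1.008 = 20.160
  N: 1 × 14.007 = 14.007
  O: 2 × 15.999 = 31.998
Sum: 12×12.011 + 1×35.450 + 20×1.008 + 1×14.007 + 2×15.999 = 245.747 → 245.75 g/mol.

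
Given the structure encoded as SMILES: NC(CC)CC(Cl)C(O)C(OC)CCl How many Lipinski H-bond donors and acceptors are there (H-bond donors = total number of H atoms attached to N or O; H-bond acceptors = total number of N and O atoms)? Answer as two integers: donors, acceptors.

3, 3

Donors: find every N or O and count the H atoms it carries.
  atom 1 (N): bond orders sum to 1 → 2 H
  atom 9 (O): bond orders sum to 1 → 1 H
  atom 11 (O): bond orders sum to 2 → 0 H
Lipinski HBD = 3.
Acceptors: N atoms = 1, O atoms = 2 → HBA = 3.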